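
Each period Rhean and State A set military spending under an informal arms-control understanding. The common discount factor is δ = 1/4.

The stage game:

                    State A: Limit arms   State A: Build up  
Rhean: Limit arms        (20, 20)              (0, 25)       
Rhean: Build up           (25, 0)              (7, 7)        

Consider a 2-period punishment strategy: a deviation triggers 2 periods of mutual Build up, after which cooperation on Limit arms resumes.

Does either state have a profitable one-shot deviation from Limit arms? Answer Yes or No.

Yes

Comparing payoff streams over the 3 periods until play realigns: cooperate → 20(1+δ+…+δ^2); deviate → 25 + 7(δ+…+δ^2).
Cooperation is sustained iff (20−7)(δ+…+δ^2) ≥ 25−20.
δ+…+δ^2 = 1/4·(1−(1/4)^2)/(1−1/4) = 0.3125, and (25−20)/(20−7) = 0.3846.
0.3125 < 0.3846, so cooperation is not sustainable.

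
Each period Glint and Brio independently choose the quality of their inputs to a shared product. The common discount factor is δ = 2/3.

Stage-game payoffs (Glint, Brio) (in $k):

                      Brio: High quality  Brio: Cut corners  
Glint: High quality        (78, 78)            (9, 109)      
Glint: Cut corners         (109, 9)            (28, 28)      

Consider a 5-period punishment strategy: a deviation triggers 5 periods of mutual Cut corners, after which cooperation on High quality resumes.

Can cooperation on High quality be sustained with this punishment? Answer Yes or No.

Yes

A one-shot deviation gives 109 now, then 28 for 5 periods, then back to 78.
Gain from deviating: (109−78) today; loss: (78−28) in each of the next 5 periods.
No-deviation condition: (78−28)(δ+…+δ^5) ≥ 109−78, i.e. δ+…+δ^5 ≥ 31/50.
At δ = 2/3: δ+…+δ^5 = 1.7366 ≥ 0.6200.
So cooperation is sustainable.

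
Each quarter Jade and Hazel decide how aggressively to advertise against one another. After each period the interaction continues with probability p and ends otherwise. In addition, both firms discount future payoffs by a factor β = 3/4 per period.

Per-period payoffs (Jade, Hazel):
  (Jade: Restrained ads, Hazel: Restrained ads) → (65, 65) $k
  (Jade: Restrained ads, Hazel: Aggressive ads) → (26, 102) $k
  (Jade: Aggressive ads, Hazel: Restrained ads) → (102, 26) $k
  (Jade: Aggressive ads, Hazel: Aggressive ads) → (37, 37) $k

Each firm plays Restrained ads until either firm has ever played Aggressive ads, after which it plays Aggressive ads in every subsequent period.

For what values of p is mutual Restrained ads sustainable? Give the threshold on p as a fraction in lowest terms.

148/195

With continuation probability p and discount β, the effective per-period discount factor is βp.
Grim-trigger IC: βp ≥ (102−65)/(102−37) = 37/65.
So p ≥ (37/65)/(3/4) = 148/195.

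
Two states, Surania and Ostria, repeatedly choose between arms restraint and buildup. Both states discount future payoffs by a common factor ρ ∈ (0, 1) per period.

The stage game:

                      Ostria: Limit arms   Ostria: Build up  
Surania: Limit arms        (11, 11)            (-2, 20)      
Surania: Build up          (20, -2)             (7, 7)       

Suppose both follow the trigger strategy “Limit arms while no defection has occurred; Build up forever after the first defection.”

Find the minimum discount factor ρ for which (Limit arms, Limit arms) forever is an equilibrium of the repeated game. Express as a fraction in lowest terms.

9/13

Cooperation forever yields 11 each period: 11/(1−ρ).
Deviating yields 20 once, then 7 forever: 20 + 7ρ/(1−ρ).
No profitable deviation requires 11/(1−ρ) ≥ 20 + 7ρ/(1−ρ).
Multiplying by (1−ρ): 11 ≥ 20(1−ρ) + 7ρ = 20 − 13ρ.
So 13ρ ≥ 9, i.e. ρ ≥ 9/13.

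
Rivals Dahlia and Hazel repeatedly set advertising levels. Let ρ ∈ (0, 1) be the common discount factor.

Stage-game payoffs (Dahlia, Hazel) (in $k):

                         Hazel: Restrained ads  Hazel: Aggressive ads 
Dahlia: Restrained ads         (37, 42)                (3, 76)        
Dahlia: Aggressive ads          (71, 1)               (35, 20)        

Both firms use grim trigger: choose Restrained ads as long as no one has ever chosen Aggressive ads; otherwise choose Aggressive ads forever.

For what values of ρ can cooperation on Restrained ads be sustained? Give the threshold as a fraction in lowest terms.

Dahlia: cooperation gives 37 each period; deviation gives 71 once then 35 forever.
  37/(1−ρ) ≥ 71 + 35ρ/(1−ρ) ⇒ ρ ≥ 34/36 = 17/18.
Hazel: cooperation gives 42 each period; deviation gives 76 once then 20 forever.
  ρ ≥ 34/56 = 17/28.
Both must hold, so the binding constraint is Dahlia's: ρ ≥ 17/18.

17/18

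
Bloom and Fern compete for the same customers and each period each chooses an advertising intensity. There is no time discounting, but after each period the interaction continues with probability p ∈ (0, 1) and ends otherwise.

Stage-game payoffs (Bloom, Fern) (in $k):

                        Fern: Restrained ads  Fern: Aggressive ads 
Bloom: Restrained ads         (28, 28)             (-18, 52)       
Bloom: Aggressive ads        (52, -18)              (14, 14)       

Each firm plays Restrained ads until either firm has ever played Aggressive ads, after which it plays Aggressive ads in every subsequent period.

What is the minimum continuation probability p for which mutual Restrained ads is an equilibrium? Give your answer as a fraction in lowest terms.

12/19

Expected cooperation value is 28 + p·28 + p²·28 + … = 28/(1−p); deviation gives 52 + p·14/(1−p).
28 ≥ 52(1−p) + 14p ⇒ 38p ≥ 24 ⇒ p ≥ 24/38 = 12/19.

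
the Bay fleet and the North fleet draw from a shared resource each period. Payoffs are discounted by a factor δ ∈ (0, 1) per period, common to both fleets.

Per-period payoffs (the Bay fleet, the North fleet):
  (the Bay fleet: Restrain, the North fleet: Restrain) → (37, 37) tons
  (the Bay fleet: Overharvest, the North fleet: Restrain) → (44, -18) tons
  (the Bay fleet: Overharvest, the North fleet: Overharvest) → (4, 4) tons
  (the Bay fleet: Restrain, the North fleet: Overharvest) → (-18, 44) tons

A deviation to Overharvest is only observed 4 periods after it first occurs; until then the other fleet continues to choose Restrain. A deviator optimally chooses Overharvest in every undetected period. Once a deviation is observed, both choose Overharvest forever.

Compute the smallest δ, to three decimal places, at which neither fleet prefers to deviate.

The best deviation is to choose Overharvest for all 4 undetected periods, earning 44 each, then 4 forever once detected.
Deviation value: 44(1−δ^4)/(1−δ) + 4δ^4/(1−δ); cooperation value: 37/(1−δ).
IC: 37 ≥ 44(1−δ^4) + 4δ^4 = 44 − 40δ^4.
So δ^4 ≥ 7/40, giving δ ≥ (7/40)^(1/4) ≈ 0.647.

0.647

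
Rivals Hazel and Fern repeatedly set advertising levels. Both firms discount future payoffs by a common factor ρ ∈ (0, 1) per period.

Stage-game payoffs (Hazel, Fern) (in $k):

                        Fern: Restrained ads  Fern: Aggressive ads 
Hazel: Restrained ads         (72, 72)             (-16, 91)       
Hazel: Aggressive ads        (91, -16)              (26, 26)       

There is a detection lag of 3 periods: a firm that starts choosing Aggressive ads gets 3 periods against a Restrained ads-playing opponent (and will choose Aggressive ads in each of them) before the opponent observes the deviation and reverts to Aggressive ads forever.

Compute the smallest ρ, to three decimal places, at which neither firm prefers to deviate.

0.664

The best deviation is to choose Aggressive ads for all 3 undetected periods, earning 91 each, then 26 forever once detected.
Deviation value: 91(1−ρ^3)/(1−ρ) + 26ρ^3/(1−ρ); cooperation value: 72/(1−ρ).
IC: 72 ≥ 91(1−ρ^3) + 26ρ^3 = 91 − 65ρ^3.
So ρ^3 ≥ 19/65, giving ρ ≥ (19/65)^(1/3) ≈ 0.664.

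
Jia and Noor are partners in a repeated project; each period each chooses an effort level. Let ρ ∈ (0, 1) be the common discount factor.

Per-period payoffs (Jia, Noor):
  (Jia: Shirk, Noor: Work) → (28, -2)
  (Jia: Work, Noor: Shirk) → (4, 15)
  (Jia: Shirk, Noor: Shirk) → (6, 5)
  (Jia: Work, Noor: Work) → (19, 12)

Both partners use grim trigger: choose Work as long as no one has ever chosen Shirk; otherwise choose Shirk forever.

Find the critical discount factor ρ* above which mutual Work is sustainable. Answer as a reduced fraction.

9/22

Jia's threshold: (28−19)/(28−6) = 9/22.
Noor's threshold: (15−12)/(15−5) = 3/10.
9/22 > 3/10, so Jia binds and ρ* = 9/22.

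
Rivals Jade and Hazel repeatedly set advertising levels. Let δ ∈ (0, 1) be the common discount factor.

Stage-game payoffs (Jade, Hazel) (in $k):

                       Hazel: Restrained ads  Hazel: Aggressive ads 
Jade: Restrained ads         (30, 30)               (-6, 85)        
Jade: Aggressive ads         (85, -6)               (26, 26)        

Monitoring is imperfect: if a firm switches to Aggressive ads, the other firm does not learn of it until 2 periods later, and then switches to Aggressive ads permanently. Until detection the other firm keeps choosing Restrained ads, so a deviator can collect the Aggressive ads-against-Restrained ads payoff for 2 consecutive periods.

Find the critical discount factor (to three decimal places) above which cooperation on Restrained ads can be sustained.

A deviator earns 85 for 2 periods, then 26 forever; cooperating earns 30 forever. Multiplying the IC by (1−δ):
30 ≥ 85(1−δ^2) + 26δ^2, so 59·δ^2 ≥ 55 and δ^2 ≥ 55/59.
δ ≥ (55/59)^(1/2) ≈ 0.966.

0.966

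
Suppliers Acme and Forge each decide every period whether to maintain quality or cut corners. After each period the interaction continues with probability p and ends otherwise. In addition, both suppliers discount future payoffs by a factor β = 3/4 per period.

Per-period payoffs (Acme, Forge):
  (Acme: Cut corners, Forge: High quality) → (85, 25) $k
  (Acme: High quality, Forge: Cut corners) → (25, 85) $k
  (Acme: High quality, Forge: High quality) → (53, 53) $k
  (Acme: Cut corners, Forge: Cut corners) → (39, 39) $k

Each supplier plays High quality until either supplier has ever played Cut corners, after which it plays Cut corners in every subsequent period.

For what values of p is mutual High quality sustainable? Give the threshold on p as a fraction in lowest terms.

64/69

Expected continuation weight on next period's payoff is β·p = 3/4·p, which plays the role of the discount factor.
Cooperation requires 3/4·p ≥ (85−53)/(85−39) = 16/23, hence p ≥ 64/69.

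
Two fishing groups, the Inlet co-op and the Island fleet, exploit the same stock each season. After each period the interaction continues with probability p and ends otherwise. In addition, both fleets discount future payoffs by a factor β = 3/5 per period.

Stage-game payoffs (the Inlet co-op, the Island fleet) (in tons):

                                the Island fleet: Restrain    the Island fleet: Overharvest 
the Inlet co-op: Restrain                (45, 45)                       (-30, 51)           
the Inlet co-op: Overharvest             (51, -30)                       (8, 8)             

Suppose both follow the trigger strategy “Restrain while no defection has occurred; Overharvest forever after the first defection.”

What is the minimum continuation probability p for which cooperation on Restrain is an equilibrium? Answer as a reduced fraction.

10/43

With continuation probability p and discount β, the effective per-period discount factor is βp.
Grim-trigger IC: βp ≥ (51−45)/(51−8) = 6/43.
So p ≥ (6/43)/(3/5) = 10/43.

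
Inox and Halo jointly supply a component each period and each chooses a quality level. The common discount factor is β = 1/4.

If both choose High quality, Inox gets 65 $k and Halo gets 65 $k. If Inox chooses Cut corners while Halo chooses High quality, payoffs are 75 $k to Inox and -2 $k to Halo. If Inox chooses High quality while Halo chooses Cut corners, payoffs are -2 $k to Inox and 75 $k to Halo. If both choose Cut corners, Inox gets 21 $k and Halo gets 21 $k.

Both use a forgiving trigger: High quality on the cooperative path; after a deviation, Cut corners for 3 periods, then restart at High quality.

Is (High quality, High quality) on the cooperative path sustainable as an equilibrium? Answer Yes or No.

IC: β+…+β^3 ≥ (75−65)/(65−21) = 5/22.
At β = 1/4: partial sum = 0.3281 ≥ 0.2273. Cooperation sustainable.

Yes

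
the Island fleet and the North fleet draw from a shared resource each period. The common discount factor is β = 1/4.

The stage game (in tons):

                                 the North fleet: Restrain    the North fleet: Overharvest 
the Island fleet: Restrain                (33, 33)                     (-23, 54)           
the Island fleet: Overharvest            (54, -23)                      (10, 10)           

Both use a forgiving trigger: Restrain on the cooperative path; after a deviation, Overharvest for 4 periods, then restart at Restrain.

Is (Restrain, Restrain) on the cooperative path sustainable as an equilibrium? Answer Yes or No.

Comparing payoff streams over the 5 periods until play realigns: cooperate → 33(1+β+…+β^4); deviate → 54 + 10(β+…+β^4).
Cooperation is sustained iff (33−10)(β+…+β^4) ≥ 54−33.
β+…+β^4 = 1/4·(1−(1/4)^4)/(1−1/4) = 0.3320, and (54−33)/(33−10) = 0.9130.
0.3320 < 0.9130, so cooperation is not sustainable.

No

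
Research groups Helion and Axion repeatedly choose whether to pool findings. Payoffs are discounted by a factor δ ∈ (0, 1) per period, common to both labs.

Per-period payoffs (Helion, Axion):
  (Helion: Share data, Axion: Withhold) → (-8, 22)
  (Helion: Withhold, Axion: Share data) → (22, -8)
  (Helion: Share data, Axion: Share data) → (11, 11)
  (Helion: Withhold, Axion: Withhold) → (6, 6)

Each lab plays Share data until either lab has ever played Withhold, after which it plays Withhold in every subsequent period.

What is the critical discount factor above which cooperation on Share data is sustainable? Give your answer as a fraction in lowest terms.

Cooperation forever yields 11 each period: 11/(1−δ).
Deviating yields 22 once, then 6 forever: 22 + 6δ/(1−δ).
No profitable deviation requires 11/(1−δ) ≥ 22 + 6δ/(1−δ).
Multiplying by (1−δ): 11 ≥ 22(1−δ) + 6δ = 22 − 16δ.
So 16δ ≥ 11, i.e. δ ≥ 11/16.

11/16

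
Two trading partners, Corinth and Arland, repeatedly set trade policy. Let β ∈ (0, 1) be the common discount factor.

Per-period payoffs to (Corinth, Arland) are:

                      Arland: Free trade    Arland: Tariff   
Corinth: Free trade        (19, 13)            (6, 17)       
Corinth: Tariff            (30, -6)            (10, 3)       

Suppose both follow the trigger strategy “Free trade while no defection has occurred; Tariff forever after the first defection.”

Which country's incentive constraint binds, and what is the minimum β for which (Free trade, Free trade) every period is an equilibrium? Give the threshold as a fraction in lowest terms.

Corinth; β ≥ 11/20

Corinth: cooperation gives 19 each period; deviation gives 30 once then 10 forever.
  19/(1−β) ≥ 30 + 10β/(1−β) ⇒ β ≥ 11/20.
Arland: cooperation gives 13 each period; deviation gives 17 once then 3 forever.
  β ≥ 4/14 = 2/7.
Both must hold, so the binding constraint is Corinth's: β ≥ 11/20.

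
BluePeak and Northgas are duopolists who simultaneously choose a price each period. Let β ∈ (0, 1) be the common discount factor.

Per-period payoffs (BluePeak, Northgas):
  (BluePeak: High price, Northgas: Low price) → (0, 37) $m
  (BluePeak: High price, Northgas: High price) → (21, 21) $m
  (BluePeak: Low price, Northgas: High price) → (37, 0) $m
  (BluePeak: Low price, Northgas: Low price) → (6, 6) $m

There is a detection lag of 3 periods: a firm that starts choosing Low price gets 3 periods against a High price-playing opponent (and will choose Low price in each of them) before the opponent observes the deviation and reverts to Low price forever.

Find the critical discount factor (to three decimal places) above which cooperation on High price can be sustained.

0.802

The best deviation is to choose Low price for all 3 undetected periods, earning 37 each, then 6 forever once detected.
Deviation value: 37(1−β^3)/(1−β) + 6β^3/(1−β); cooperation value: 21/(1−β).
IC: 21 ≥ 37(1−β^3) + 6β^3 = 37 − 31β^3.
So β^3 ≥ 16/31, giving β ≥ (16/31)^(1/3) ≈ 0.802.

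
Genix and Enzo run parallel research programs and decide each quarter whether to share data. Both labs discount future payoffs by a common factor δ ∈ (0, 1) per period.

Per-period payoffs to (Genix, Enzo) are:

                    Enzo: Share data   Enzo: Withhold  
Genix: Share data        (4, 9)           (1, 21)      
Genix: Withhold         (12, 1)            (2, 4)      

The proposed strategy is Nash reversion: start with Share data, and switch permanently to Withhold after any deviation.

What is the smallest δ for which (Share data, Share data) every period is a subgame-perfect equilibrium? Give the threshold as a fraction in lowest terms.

Genix's threshold: (12−4)/(12−2) = 4/5.
Enzo's threshold: (21−9)/(21−4) = 12/17.
4/5 > 12/17, so Genix binds and δ* = 4/5.

4/5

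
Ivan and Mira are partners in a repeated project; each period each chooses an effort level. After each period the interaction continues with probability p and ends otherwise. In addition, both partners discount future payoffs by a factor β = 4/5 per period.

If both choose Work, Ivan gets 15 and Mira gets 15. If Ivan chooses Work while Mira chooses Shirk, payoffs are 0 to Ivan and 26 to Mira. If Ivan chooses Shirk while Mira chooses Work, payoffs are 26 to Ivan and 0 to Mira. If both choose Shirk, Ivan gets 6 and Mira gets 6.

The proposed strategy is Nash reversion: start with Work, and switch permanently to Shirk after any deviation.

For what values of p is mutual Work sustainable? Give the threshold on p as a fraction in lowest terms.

11/16

With continuation probability p and discount β, the effective per-period discount factor is βp.
Grim-trigger IC: βp ≥ (26−15)/(26−6) = 11/20.
So p ≥ (11/20)/(4/5) = 11/16.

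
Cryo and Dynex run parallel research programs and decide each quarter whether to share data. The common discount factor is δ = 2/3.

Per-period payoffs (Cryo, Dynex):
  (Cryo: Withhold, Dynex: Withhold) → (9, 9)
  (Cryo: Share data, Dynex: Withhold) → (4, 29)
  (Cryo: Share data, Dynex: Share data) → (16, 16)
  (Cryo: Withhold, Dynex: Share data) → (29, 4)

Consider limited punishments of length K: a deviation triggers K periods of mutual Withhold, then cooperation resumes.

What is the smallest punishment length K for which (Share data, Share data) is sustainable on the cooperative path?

7

Need Σ_{k=1}^{K} δ^k ≥ (29−16)/(16−9) = 1.8571 at δ = 2/3.
At K = 6 the sum is 1.8244 < 1.8571; at K = 7 it is 1.8829 ≥ 1.8571.
So the minimum punishment length is K = 7.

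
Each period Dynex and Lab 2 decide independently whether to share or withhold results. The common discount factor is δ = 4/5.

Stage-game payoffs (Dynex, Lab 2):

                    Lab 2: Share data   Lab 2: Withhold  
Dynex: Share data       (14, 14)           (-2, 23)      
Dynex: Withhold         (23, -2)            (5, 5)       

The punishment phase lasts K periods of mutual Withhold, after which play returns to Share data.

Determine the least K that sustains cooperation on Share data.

No profitable deviation requires (14−5)(δ+…+δ^K) ≥ 23−14, i.e. δ+…+δ^K ≥ 1 ≈ 1.0000.
With δ = 4/5, the partial sums are K=1: 0.8000, K=2: 1.4400.
K = 2 is the first length at which the sum reaches 1.0000.

2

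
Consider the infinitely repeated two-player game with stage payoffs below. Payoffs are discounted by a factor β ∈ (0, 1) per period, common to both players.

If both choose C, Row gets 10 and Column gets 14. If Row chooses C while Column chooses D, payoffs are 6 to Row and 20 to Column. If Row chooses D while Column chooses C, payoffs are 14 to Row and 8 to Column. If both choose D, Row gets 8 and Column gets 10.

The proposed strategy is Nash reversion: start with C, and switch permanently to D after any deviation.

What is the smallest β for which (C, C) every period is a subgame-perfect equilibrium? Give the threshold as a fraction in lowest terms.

2/3

For Row: deviation gain 14−10 = 4, per-period punishment loss 10−8 = 2. IC gives β ≥ 4/6 = 2/3.
For Column: gain 6, loss 4 per period, so β ≥ 6/10 = 3/5.
The tighter constraint is Row's, so cooperation needs β ≥ 2/3.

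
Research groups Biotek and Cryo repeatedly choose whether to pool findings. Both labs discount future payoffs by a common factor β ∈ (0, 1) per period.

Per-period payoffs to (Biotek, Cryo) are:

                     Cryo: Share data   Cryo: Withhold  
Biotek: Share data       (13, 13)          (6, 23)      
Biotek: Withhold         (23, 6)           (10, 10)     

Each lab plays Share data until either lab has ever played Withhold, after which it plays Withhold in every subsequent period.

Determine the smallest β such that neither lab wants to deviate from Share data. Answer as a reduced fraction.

Under grim trigger the critical discount factor is (T−C)/(T−P) with T = 23, C = 13, P = 10.
β* = (23−13)/(23−10) = 10/13.

10/13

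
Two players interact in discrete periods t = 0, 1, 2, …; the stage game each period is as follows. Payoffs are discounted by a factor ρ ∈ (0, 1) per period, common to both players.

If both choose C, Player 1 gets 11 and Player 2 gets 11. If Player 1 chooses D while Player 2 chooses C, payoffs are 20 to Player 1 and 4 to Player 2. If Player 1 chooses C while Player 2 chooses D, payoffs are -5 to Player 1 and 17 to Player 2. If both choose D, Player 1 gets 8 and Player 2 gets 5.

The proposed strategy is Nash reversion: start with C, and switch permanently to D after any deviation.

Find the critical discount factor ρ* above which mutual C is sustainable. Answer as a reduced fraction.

3/4

Player 1's threshold: (20−11)/(20−8) = 3/4.
Player 2's threshold: (17−11)/(17−5) = 1/2.
3/4 > 1/2, so Player 1 binds and ρ* = 3/4.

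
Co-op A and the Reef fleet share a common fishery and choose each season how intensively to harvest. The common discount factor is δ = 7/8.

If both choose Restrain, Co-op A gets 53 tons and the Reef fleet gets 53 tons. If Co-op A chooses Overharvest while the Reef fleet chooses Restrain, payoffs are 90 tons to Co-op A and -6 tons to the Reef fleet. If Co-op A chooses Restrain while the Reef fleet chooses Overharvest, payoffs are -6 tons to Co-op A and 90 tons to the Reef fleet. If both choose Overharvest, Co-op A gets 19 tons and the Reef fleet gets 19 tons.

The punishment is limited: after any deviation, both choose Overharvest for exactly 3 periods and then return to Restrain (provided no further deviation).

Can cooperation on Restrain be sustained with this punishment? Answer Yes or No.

A one-shot deviation gives 90 now, then 19 for 3 periods, then back to 53.
Gain from deviating: (90−53) today; loss: (53−19) in each of the next 3 periods.
No-deviation condition: (53−19)(δ+…+δ^3) ≥ 90−53, i.e. δ+…+δ^3 ≥ 37/34.
At δ = 7/8: δ+…+δ^3 = 2.3105 ≥ 1.0882.
So cooperation is sustainable.

Yes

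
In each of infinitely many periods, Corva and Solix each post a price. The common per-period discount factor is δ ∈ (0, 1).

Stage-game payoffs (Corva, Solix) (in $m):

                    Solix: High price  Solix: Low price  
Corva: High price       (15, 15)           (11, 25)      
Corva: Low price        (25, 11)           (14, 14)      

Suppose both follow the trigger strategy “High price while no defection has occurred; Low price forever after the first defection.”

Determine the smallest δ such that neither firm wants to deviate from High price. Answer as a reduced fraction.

10/11

15/(1−δ) ≥ 25 + 14δ/(1−δ)
15 ≥ 25 − 11δ
δ ≥ 10/11.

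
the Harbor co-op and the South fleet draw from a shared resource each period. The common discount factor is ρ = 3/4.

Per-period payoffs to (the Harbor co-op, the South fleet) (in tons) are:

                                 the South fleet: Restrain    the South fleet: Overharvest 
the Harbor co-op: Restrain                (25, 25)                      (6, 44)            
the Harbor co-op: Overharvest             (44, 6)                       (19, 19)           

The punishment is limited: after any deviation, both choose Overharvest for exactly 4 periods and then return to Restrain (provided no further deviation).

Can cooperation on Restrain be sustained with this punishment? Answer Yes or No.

Comparing payoff streams over the 5 periods until play realigns: cooperate → 25(1+ρ+…+ρ^4); deviate → 44 + 19(ρ+…+ρ^4).
Cooperation is sustained iff (25−19)(ρ+…+ρ^4) ≥ 44−25.
ρ+…+ρ^4 = 3/4·(1−(3/4)^4)/(1−3/4) = 2.0508, and (44−25)/(25−19) = 3.1667.
2.0508 < 3.1667, so cooperation is not sustainable.

No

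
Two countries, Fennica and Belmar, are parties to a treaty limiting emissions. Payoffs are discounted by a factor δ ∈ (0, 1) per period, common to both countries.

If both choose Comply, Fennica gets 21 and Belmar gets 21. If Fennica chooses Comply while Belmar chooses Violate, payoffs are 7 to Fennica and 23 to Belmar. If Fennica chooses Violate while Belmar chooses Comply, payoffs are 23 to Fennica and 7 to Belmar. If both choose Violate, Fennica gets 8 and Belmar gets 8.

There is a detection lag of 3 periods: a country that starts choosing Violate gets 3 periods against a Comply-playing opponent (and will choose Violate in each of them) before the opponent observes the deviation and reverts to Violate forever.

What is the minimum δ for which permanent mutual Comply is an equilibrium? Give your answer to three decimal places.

The best deviation is to choose Violate for all 3 undetected periods, earning 23 each, then 8 forever once detected.
Deviation value: 23(1−δ^3)/(1−δ) + 8δ^3/(1−δ); cooperation value: 21/(1−δ).
IC: 21 ≥ 23(1−δ^3) + 8δ^3 = 23 − 15δ^3.
So δ^3 ≥ 2/15, giving δ ≥ (2/15)^(1/3) ≈ 0.511.

0.511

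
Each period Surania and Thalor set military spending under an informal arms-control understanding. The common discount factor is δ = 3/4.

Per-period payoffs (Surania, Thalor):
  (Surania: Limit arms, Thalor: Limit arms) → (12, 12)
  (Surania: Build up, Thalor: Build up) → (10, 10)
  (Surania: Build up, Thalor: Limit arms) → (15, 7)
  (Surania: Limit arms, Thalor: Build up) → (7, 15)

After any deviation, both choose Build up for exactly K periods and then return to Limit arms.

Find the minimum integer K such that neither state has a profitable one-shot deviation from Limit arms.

IC: δ(1−δ^K)/(1−δ) ≥ (15−12)/(12−10) = 3/2.
With δ = 3/4: need 1 − δ^K ≥ 3/2·(1−3/4)/(3/4), i.e. δ^K ≤ 0.5000.
Since (3/4)^2 = 0.5625 and (3/4)^3 = 0.4219, the smallest such K is 3.

3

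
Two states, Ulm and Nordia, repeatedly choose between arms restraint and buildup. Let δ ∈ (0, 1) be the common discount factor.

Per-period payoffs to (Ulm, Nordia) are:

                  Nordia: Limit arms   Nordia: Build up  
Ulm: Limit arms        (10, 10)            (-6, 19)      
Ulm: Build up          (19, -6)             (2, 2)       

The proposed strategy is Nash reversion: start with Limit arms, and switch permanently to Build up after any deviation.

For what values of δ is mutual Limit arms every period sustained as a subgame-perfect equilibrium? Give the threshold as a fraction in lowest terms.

9/17

One-period gain from deviating is 19 − 10 = 9. The loss is 10 − 2 = 8 in every subsequent period, with present value 8·δ/(1−δ).
Deviation is unprofitable when 8·δ/(1−δ) ≥ 9, i.e. δ/(1−δ) ≥ 9/8.
Equivalently δ ≥ 9/(9+8) = 9/17.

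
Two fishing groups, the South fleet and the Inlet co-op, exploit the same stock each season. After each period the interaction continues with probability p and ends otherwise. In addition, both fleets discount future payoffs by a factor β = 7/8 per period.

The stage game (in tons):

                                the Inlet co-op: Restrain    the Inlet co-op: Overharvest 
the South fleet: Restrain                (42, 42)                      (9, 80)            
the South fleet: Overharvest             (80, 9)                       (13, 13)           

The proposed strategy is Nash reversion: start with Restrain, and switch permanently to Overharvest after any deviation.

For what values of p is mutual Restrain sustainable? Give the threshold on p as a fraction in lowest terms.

Expected continuation weight on next period's payoff is β·p = 7/8·p, which plays the role of the discount factor.
Cooperation requires 7/8·p ≥ (80−42)/(80−13) = 38/67, hence p ≥ 304/469.

304/469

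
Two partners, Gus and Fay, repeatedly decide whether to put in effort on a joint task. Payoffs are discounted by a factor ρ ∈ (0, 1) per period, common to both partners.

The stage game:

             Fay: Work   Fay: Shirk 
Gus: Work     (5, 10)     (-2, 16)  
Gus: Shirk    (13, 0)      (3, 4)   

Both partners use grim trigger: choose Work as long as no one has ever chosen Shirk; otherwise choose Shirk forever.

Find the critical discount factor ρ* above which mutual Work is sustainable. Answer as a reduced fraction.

4/5

For Gus: deviation gain 13−5 = 8, per-period punishment loss 5−3 = 2. IC gives ρ ≥ 8/10 = 4/5.
For Fay: gain 6, loss 6 per period, so ρ ≥ 6/12 = 1/2.
The tighter constraint is Gus's, so cooperation needs ρ ≥ 4/5.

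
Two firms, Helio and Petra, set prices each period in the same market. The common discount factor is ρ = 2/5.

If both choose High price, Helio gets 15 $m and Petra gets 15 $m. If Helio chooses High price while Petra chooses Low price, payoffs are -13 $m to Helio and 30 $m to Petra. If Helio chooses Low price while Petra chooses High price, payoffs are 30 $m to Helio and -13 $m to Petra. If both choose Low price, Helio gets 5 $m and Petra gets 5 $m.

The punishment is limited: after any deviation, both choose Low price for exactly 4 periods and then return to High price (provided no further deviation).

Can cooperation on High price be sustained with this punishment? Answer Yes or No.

IC: ρ+…+ρ^4 ≥ (30−15)/(15−5) = 3/2.
At ρ = 2/5: partial sum = 0.6496 < 1.5000. Cooperation not sustainable.

No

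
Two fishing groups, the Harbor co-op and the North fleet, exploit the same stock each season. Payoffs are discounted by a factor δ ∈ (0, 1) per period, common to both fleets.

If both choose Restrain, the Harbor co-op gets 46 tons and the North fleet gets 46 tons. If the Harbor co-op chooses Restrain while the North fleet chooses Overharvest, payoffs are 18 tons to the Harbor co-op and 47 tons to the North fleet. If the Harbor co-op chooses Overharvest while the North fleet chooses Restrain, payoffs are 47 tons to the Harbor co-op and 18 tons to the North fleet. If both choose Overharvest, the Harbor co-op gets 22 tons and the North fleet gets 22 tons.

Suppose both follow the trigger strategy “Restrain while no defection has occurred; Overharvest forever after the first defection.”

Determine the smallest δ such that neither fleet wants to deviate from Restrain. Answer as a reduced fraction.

Cooperation forever yields 46 each period: 46/(1−δ).
Deviating yields 47 once, then 22 forever: 47 + 22δ/(1−δ).
No profitable deviation requires 46/(1−δ) ≥ 47 + 22δ/(1−δ).
Multiplying by (1−δ): 46 ≥ 47(1−δ) + 22δ = 47 − 25δ.
So 25δ ≥ 1, i.e. δ ≥ 1/25.

1/25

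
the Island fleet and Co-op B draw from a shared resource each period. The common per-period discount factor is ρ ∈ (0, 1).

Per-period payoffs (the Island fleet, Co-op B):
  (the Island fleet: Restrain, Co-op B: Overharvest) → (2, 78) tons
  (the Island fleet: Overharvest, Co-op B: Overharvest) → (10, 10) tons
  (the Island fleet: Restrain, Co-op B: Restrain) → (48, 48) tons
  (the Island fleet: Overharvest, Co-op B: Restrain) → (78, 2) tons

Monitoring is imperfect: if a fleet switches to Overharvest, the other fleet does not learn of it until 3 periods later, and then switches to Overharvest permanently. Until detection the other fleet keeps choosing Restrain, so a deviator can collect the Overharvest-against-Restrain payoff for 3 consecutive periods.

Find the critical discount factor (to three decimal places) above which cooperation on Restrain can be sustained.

Deviating for the 3 undetected periods gains 78−48 = 30 per period over cooperation, then loses 48−10 = 38 per period forever once punishment starts.
Gain: 30(1 + ρ + … + ρ^2); loss: 38·ρ^3/(1−ρ).
No profitable deviation ⇔ 30(1−ρ^3) ≤ 38·ρ^3, i.e. ρ^3 ≥ 30/(30+38) = 15/34.
Hence ρ ≥ (15/34)^(1/3) ≈ 0.761.

0.761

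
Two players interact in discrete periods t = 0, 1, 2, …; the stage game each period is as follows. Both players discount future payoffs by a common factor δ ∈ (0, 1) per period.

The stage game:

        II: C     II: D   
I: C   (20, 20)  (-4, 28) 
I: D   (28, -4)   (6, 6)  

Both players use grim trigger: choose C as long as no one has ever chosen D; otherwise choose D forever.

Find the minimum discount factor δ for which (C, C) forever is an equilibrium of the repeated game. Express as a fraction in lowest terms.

Under grim trigger the critical discount factor is (T−C)/(T−P) with T = 28, C = 20, P = 6.
δ* = (28−20)/(28−6) = 8/22 = 4/11.

4/11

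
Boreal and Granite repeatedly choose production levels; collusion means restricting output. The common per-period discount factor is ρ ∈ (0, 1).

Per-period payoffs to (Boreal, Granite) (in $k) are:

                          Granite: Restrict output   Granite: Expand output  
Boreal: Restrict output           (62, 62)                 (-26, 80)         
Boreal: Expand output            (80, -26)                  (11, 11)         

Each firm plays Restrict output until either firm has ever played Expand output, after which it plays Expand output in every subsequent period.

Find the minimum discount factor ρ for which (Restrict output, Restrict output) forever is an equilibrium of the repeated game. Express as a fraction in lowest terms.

62/(1−ρ) ≥ 80 + 11ρ/(1−ρ)
62 ≥ 80 − 69ρ
ρ ≥ 18/69 = 6/23.

6/23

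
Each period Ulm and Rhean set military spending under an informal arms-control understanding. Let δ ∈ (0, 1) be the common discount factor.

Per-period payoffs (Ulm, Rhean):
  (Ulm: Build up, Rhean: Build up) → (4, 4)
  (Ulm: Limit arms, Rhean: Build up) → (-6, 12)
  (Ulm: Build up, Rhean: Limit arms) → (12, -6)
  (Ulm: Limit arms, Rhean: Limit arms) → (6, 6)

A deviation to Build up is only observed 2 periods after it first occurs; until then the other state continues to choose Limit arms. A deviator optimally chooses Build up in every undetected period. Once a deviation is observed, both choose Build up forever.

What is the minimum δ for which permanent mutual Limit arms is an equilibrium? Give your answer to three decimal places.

Deviating for the 2 undetected periods gains 12−6 = 6 per period over cooperation, then loses 6−4 = 2 per period forever once punishment starts.
Gain: 6(1 + δ + … + δ^1); loss: 2·δ^2/(1−δ).
No profitable deviation ⇔ 6(1−δ^2) ≤ 2·δ^2, i.e. δ^2 ≥ 6/(6+2) = 3/4.
Hence δ ≥ (3/4)^(1/2) ≈ 0.866.

0.866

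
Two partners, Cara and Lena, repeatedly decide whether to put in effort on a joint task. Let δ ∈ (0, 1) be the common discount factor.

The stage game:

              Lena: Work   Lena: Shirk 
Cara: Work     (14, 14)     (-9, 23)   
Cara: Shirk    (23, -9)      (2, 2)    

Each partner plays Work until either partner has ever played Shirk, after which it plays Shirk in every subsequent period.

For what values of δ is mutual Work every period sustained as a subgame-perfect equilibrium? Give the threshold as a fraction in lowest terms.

3/7

One-period gain from deviating is 23 − 14 = 9. The loss is 14 − 2 = 12 in every subsequent period, with present value 12·δ/(1−δ).
Deviation is unprofitable when 12·δ/(1−δ) ≥ 9, i.e. δ/(1−δ) ≥ 3/4.
Equivalently δ ≥ 9/(9+12) = 3/7.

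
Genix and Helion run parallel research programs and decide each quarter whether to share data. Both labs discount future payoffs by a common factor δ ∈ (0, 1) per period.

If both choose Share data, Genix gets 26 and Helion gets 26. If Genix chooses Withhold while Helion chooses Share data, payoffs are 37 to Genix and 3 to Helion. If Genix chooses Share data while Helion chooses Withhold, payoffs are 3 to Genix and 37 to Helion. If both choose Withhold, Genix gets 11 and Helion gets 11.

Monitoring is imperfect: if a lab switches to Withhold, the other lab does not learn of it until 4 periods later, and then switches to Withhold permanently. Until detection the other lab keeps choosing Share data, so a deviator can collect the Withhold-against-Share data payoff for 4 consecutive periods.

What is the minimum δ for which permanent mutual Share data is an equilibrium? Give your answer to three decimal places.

0.807

The best deviation is to choose Withhold for all 4 undetected periods, earning 37 each, then 11 forever once detected.
Deviation value: 37(1−δ^4)/(1−δ) + 11δ^4/(1−δ); cooperation value: 26/(1−δ).
IC: 26 ≥ 37(1−δ^4) + 11δ^4 = 37 − 26δ^4.
So δ^4 ≥ 11/26, giving δ ≥ (11/26)^(1/4) ≈ 0.807.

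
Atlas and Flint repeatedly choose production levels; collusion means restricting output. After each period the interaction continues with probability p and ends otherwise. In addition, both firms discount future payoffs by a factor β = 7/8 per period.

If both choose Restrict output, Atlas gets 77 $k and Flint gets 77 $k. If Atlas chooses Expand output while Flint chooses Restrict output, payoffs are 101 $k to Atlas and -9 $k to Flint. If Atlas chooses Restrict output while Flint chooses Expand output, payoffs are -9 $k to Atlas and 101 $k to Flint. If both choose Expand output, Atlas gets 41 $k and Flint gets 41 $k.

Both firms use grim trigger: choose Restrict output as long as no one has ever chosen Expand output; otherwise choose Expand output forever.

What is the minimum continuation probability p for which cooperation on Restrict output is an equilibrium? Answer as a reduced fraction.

16/35

Expected continuation weight on next period's payoff is β·p = 7/8·p, which plays the role of the discount factor.
Cooperation requires 7/8·p ≥ (101−77)/(101−41) = 2/5, hence p ≥ 16/35.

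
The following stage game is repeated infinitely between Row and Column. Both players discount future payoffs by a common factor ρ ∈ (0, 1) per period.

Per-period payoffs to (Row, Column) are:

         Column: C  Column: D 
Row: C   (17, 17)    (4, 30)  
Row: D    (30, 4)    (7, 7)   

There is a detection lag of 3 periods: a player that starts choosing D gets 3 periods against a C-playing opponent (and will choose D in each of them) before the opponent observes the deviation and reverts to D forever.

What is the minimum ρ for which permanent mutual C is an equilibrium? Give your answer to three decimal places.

The best deviation is to choose D for all 3 undetected periods, earning 30 each, then 7 forever once detected.
Deviation value: 30(1−ρ^3)/(1−ρ) + 7ρ^3/(1−ρ); cooperation value: 17/(1−ρ).
IC: 17 ≥ 30(1−ρ^3) + 7ρ^3 = 30 − 23ρ^3.
So ρ^3 ≥ 13/23, giving ρ ≥ (13/23)^(1/3) ≈ 0.827.

0.827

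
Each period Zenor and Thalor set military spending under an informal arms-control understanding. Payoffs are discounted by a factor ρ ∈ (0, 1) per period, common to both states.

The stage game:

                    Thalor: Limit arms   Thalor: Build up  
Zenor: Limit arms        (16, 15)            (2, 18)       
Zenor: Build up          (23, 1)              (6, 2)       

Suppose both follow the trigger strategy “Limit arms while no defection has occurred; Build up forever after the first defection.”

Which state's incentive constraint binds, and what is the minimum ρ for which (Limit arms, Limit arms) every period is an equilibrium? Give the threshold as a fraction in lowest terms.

Zenor; ρ ≥ 7/17

Zenor: cooperation gives 16 each period; deviation gives 23 once then 6 forever.
  16/(1−ρ) ≥ 23 + 6ρ/(1−ρ) ⇒ ρ ≥ 7/17.
Thalor: cooperation gives 15 each period; deviation gives 18 once then 2 forever.
  ρ ≥ 3/16.
Both must hold, so the binding constraint is Zenor's: ρ ≥ 7/17.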